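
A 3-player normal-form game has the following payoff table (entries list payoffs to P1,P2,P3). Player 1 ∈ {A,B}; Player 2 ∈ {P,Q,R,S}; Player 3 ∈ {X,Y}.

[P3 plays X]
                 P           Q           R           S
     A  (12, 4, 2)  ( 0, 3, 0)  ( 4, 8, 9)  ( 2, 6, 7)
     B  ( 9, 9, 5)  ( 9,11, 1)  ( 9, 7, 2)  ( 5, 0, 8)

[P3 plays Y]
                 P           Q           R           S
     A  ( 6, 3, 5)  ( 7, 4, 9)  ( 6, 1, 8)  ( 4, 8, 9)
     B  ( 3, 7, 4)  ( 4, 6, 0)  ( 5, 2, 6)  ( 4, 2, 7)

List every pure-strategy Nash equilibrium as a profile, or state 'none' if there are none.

(A,P,X): not NE [P2→R gives 8>4; P3→Y gives 5>2]
(A,P,Y): not NE [P2→S gives 8>3]
(A,Q,X): not NE [P1→B gives 9>0; P2→R gives 8>3; P3→Y gives 9>0]
(A,Q,Y): not NE [P2→S gives 8>4]
(A,R,X): not NE [P1→B gives 9>4]
(A,R,Y): not NE [P2→S gives 8>1; P3→X gives 9>8]
(A,S,X): not NE [P1→B gives 5>2; P2→R gives 8>6; P3→Y gives 9>7]
(A,S,Y): NE
(B,P,X): not NE [P1→A gives 12>9; P2→Q gives 11>9]
(B,P,Y): not NE [P1→A gives 6>3; P3→X gives 5>4]
(B,Q,X): NE
(B,Q,Y): not NE [P1→A gives 7>4; P2→P gives 7>6; P3→X gives 1>0]
(B,R,X): not NE [P2→Q gives 11>7; P3→Y gives 6>2]
(B,R,Y): not NE [P1→A gives 6>5; P2→P gives 7>2]
(B,S,X): not NE [P2→Q gives 11>0]
(B,S,Y): not NE [P2→P gives 7>2; P3→X gives 8>7]

PSNE = {(A,S,Y), (B,Q,X)}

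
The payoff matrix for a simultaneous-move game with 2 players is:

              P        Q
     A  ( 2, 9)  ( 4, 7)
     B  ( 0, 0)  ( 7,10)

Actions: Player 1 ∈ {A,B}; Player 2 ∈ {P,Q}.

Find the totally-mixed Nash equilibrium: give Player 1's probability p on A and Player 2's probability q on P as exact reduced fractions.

P1 mixes 5/6 on A; P2 mixes 3/5 on P

P1 indiff ⇒ q·2+(1-q)·4 = q·0+(1-q)·7 ⇒ q(2) = (1-q)(3) ⇒ q = 3/5
P2 indiff ⇒ p·9+(1-p)·0 = p·7+(1-p)·10 ⇒ p(2) = (1-p)(10) ⇒ p = 5/6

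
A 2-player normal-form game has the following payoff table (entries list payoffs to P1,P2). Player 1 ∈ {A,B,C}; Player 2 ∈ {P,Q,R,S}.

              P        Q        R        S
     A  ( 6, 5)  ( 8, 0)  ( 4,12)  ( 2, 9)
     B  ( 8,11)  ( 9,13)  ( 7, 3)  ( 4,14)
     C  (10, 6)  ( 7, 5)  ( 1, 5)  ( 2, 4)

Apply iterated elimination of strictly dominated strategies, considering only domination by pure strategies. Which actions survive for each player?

P1 drop A (B beats it: P:8>6 Q:9>8 R:7>4 S:4>2)
P2 drop R (P beats it: B:11>3 C:6>5)
P1→{B,C} P2→{P,Q,S}

Survivors P1:{B,C} P2:{P,Q,S}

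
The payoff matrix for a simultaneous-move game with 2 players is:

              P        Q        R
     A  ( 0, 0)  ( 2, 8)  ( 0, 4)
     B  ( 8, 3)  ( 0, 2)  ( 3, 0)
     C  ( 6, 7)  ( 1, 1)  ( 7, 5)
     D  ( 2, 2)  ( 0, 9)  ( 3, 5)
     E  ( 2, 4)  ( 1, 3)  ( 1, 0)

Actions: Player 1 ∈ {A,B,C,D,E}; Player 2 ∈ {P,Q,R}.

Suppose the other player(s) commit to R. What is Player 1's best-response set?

u_1(A vs R) = 0
u_1(B vs R) = 3
u_1(C vs R) = 7
u_1(D vs R) = 3
u_1(E vs R) = 1
max payoff 7 at {C}

argmax u_1 = {C}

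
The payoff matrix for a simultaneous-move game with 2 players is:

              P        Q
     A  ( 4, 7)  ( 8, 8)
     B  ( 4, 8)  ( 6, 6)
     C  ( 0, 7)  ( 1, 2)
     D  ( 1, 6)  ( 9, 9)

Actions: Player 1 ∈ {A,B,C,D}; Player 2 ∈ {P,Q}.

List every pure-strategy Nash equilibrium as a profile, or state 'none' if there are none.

(A,P): not NE [P2→Q gives 8>7]
(A,Q): not NE [P1→D gives 9>8]
(B,P): NE
(B,Q): not NE [P1→D gives 9>6; P2→P gives 8>6]
(C,P): not NE [P1→B gives 4>0]
(C,Q): not NE [P1→D gives 9>1; P2→P gives 7>2]
(D,P): not NE [P1→B gives 4>1; P2→Q gives 9>6]
(D,Q): NE

NE set: (B,P), (D,Q)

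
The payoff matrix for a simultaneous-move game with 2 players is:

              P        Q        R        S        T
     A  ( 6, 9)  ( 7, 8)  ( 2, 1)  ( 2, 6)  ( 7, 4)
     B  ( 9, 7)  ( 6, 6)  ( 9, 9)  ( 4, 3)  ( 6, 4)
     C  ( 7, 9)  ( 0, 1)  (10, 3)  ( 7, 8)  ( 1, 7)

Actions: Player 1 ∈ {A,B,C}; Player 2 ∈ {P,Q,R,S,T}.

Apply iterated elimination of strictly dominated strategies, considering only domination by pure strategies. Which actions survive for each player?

Remaining: P1:{B,C} P2:{P,R}

P2 drop Q (P beats it: A:9>8 B:7>6 C:9>1)
P2 drop S (P beats it: A:9>6 B:7>3 C:9>8)
P2 drop T (P beats it: A:9>4 B:7>4 C:9>7)
P1 drop A (B beats it: P:9>6 R:9>2)
P1→{B,C} P2→{P,R}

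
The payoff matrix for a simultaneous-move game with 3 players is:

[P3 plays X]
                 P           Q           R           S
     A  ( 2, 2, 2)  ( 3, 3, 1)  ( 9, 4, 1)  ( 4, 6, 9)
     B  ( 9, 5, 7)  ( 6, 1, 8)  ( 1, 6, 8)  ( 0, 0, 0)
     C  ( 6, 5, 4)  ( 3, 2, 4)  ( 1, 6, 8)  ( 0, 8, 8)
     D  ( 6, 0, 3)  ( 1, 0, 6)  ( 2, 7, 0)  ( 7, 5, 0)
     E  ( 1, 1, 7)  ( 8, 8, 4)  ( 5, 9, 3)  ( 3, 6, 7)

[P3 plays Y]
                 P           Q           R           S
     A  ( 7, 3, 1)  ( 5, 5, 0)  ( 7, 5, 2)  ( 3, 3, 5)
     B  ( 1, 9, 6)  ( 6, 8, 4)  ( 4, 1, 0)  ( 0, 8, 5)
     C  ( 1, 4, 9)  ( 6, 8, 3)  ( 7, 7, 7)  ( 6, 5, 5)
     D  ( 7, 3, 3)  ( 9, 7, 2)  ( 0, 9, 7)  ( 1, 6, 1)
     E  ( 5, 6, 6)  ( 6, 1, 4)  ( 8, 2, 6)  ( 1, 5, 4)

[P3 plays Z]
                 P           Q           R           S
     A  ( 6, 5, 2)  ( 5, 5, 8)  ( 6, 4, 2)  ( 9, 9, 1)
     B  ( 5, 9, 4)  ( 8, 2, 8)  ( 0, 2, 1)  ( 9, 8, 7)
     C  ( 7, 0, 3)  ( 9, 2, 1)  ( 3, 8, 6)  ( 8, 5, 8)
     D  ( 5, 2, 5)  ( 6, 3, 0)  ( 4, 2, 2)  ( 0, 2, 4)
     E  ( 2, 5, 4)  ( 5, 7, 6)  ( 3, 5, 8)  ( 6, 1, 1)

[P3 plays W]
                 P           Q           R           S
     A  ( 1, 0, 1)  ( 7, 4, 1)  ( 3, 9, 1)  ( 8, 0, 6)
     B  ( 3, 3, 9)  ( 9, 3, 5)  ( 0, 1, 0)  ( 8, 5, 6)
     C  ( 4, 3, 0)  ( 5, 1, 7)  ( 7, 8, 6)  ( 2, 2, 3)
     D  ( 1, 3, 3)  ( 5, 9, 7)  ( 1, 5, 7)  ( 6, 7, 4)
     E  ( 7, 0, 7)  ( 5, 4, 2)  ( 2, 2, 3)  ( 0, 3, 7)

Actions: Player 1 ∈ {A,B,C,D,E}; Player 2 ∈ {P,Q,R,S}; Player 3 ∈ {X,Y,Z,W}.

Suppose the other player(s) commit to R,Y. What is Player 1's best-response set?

argmax u_1 = {E}

u_1(A vs R,Y) = 7
u_1(B vs R,Y) = 4
u_1(C vs R,Y) = 7
u_1(D vs R,Y) = 0
u_1(E vs R,Y) = 8
max payoff 8 at {E}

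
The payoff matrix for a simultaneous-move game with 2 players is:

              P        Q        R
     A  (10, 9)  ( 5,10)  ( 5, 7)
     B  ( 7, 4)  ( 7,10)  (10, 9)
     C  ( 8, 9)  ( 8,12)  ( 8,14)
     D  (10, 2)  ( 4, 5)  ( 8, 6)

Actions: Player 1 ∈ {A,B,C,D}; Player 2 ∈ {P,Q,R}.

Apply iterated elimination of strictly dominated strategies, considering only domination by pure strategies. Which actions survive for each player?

P2 drop P (Q beats it: A:10>9 B:10>4 C:12>9 D:5>2)
P1 drop A (B beats it: Q:7>5 R:10>5)
P1 drop D (B beats it: Q:7>4 R:10>8)
P1→{B,C} P2→{Q,R}

Remaining: P1:{B,C} P2:{Q,R}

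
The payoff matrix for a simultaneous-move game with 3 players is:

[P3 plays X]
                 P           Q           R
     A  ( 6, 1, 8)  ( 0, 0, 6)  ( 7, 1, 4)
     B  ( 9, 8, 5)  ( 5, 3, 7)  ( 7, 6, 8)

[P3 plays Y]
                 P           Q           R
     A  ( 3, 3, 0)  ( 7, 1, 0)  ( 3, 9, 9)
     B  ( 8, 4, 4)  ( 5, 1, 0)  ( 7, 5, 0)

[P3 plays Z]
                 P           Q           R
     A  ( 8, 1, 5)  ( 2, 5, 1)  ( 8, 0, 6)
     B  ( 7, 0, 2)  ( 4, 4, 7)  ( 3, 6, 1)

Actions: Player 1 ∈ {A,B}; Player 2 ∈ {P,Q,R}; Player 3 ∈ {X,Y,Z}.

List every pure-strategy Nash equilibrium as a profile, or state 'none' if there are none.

(A,P,X): not NE [P1→B gives 9>6]
(A,P,Y): not NE [P1→B gives 8>3; P2→R gives 9>3; P3→X gives 8>0]
(A,P,Z): not NE [P2→Q gives 5>1; P3→X gives 8>5]
(A,Q,X): not NE [P1→B gives 5>0; P2→R gives 1>0]
(A,Q,Y): not NE [P2→R gives 9>1; P3→X gives 6>0]
(A,Q,Z): not NE [P1→B gives 4>2; P3→X gives 6>1]
(A,R,X): not NE [P3→Y gives 9>4]
(A,R,Y): not NE [P1→B gives 7>3]
(A,R,Z): not NE [P2→Q gives 5>0; P3→Y gives 9>6]
(B,P,X): NE
(B,P,Y): not NE [P2→R gives 5>4; P3→X gives 5>4]
(B,P,Z): not NE [P1→A gives 8>7; P2→R gives 6>0; P3→X gives 5>2]
(B,Q,X): not NE [P2→P gives 8>3]
(B,Q,Y): not NE [P1→A gives 7>5; P2→R gives 5>1; P3→Z gives 7>0]
(B,Q,Z): not NE [P2→R gives 6>4]
(B,R,X): not NE [P2→P gives 8>6]
(B,R,Y): not NE [P3→X gives 8>0]
(B,R,Z): not NE [P1→A gives 8>3; P3→X gives 8>1]

Nash profiles: (B,P,X)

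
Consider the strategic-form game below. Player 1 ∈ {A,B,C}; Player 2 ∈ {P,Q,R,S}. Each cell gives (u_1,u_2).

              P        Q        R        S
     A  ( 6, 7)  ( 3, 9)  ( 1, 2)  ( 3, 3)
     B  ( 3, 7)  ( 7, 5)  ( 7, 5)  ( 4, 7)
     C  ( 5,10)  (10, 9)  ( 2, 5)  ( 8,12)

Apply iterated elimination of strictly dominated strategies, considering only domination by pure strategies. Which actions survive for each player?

P2 drop R (P beats it: A:7>2 B:7>5 C:10>5)
P1 drop B (C beats it: P:5>3 Q:10>7 S:8>4)
P1→{A,C} P2→{P,Q,S}

IESDS → P1:{A,C} P2:{P,Q,S}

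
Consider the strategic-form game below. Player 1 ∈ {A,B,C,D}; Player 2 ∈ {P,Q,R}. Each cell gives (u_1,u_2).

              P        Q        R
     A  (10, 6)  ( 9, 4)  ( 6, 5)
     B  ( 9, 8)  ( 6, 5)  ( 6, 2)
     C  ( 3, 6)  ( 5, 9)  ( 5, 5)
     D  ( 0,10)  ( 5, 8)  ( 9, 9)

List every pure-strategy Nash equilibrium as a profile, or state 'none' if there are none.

(A,P): NE
(A,Q): not NE [P2→P gives 6>4]
(A,R): not NE [P1→D gives 9>6; P2→P gives 6>5]
(B,P): not NE [P1→A gives 10>9]
(B,Q): not NE [P1→A gives 9>6; P2→P gives 8>5]
(B,R): not NE [P1→D gives 9>6; P2→P gives 8>2]
(C,P): not NE [P1→A gives 10>3; P2→Q gives 9>6]
(C,Q): not NE [P1→A gives 9>5]
(C,R): not NE [P1→D gives 9>5; P2→Q gives 9>5]
(D,P): not NE [P1→A gives 10>0]
(D,Q): not NE [P1→A gives 9>5; P2→P gives 10>8]
(D,R): not NE [P2→P gives 10>9]

Nash profiles: (A,P)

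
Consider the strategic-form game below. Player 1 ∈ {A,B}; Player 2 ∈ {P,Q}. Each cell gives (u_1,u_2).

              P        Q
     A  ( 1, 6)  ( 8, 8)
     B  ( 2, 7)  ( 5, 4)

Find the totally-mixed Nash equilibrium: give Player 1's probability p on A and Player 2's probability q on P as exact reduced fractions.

P1 mixes 3/5 on A; P2 mixes 3/4 on P

P1 indiff ⇒ q·1+(1-q)·8 = q·2+(1-q)·5 ⇒ q(-1) = (1-q)(-3) ⇒ q = 3/4
P2 indiff ⇒ p·6+(1-p)·7 = p·8+(1-p)·4 ⇒ p(-2) = (1-p)(-3) ⇒ p = 3/5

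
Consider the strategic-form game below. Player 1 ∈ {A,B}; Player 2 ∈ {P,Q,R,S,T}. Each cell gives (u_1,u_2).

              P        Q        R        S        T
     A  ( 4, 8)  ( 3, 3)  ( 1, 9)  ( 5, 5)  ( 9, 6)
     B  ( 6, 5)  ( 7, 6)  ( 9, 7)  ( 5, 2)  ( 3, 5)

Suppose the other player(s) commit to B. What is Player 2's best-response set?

argmax u_2 = {R}

u_2(P vs B) = 5
u_2(Q vs B) = 6
u_2(R vs B) = 7
u_2(S vs B) = 2
u_2(T vs B) = 5
max payoff 7 at {R}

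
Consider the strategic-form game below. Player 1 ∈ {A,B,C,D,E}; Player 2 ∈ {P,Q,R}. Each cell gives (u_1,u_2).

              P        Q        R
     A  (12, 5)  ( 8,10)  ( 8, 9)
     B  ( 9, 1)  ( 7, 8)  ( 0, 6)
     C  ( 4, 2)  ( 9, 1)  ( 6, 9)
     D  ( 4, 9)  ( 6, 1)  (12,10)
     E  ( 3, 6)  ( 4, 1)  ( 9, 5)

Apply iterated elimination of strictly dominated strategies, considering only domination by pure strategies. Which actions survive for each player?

P1 drop B (A beats it: P:12>9 Q:8>7 R:8>0)
P1 drop E (D beats it: P:4>3 Q:6>4 R:12>9)
P2 drop P (R beats it: A:9>5 C:9>2 D:10>9)
P1→{A,C,D} P2→{Q,R}

Survivors P1:{A,C,D} P2:{Q,R}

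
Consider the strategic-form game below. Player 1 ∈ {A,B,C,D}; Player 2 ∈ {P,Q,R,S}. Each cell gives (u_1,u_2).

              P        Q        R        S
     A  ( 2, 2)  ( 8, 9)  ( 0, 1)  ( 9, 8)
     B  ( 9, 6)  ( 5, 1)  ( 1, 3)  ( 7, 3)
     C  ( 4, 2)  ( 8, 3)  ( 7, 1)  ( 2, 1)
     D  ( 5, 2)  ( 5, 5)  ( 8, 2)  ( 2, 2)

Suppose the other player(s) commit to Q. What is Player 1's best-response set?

u_1(A vs Q) = 8
u_1(B vs Q) = 5
u_1(C vs Q) = 8
u_1(D vs Q) = 5
max payoff 8 at {A,C}

BR_1 = {A,C}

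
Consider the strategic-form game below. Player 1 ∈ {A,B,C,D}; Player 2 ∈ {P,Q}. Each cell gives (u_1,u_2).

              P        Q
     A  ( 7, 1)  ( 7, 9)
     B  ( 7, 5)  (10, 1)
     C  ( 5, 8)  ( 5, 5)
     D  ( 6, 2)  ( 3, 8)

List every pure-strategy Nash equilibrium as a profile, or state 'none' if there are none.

Nash profiles: (B,P)

(A,P): not NE [P2→Q gives 9>1]
(A,Q): not NE [P1→B gives 10>7]
(B,P): NE
(B,Q): not NE [P2→P gives 5>1]
(C,P): not NE [P1→B gives 7>5]
(C,Q): not NE [P1→B gives 10>5; P2→P gives 8>5]
(D,P): not NE [P1→B gives 7>6; P2→Q gives 8>2]
(D,Q): not NE [P1→B gives 10>3]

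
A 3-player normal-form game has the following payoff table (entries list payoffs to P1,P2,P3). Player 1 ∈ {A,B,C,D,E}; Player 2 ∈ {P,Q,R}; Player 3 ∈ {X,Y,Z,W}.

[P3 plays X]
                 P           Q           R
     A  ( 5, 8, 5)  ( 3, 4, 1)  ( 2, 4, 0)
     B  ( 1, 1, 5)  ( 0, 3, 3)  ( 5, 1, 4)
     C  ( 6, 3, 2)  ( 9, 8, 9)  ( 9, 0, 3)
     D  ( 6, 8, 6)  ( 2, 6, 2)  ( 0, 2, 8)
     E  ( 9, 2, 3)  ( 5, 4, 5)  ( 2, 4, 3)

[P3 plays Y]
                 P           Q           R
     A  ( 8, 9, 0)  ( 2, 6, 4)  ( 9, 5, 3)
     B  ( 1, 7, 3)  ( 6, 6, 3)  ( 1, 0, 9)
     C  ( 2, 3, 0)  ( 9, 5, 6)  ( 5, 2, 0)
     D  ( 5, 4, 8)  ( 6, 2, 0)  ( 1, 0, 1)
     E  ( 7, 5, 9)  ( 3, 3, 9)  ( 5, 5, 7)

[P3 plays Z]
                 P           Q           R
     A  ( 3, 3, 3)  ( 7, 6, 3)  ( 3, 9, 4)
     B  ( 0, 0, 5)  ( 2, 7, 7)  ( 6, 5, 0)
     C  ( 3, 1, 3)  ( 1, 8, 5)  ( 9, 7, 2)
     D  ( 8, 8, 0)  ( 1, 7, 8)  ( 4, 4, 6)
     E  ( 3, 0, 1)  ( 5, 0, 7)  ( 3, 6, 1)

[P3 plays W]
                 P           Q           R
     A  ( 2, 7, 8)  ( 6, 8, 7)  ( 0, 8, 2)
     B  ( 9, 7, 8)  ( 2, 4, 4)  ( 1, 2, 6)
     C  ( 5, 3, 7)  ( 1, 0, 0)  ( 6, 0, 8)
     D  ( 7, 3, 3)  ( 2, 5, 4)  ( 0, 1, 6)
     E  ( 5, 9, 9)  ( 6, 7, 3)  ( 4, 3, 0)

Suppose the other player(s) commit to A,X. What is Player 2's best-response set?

u_2(P vs A,X) = 8
u_2(Q vs A,X) = 4
u_2(R vs A,X) = 4
max payoff 8 at {P}

argmax u_2 = {P}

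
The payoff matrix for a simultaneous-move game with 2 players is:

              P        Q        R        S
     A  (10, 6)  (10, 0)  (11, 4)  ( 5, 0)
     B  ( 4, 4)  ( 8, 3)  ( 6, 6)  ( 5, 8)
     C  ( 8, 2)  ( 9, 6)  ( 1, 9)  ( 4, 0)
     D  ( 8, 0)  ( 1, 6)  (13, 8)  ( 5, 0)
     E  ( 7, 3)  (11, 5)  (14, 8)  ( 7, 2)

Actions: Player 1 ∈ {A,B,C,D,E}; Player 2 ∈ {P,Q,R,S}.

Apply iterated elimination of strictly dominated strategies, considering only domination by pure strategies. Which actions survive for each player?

Remaining: P1:{A,D,E} P2:{P,R}

P1 drop B (E beats it: P:7>4 Q:11>8 R:14>6 S:7>5)
P1 drop C (A beats it: P:10>8 Q:10>9 R:11>1 S:5>4)
P2 drop Q (R beats it: A:4>0 D:8>6 E:8>5)
P2 drop S (R beats it: A:4>0 D:8>0 E:8>2)
P1→{A,D,E} P2→{P,R}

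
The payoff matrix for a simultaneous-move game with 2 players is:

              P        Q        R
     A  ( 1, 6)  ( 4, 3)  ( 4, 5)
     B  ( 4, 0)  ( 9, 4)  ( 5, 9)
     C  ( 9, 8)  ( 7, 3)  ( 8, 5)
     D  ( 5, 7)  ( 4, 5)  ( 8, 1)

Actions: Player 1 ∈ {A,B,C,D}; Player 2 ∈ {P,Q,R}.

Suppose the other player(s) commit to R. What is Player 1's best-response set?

argmax u_1 = {C,D}

u_1(A vs R) = 4
u_1(B vs R) = 5
u_1(C vs R) = 8
u_1(D vs R) = 8
max payoff 8 at {C,D}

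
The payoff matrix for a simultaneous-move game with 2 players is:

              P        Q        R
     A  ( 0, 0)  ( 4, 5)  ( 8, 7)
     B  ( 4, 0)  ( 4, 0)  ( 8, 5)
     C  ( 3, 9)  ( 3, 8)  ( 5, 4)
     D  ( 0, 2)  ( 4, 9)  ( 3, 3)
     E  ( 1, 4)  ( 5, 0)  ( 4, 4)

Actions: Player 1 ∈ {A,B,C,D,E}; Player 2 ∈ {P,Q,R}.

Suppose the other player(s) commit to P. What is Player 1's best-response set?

u_1(A vs P) = 0
u_1(B vs P) = 4
u_1(C vs P) = 3
u_1(D vs P) = 0
u_1(E vs P) = 1
max payoff 4 at {B}

BR_1 = {B}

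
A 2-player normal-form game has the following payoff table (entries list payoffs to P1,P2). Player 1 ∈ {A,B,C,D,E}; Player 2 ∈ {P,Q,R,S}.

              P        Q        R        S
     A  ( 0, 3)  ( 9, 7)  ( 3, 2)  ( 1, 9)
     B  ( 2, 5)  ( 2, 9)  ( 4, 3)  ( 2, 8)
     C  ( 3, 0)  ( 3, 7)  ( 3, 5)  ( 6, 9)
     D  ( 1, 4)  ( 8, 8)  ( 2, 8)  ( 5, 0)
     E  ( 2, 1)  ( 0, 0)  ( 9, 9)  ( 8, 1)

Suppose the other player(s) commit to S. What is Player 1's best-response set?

BR_1 = {E}

u_1(A vs S) = 1
u_1(B vs S) = 2
u_1(C vs S) = 6
u_1(D vs S) = 5
u_1(E vs S) = 8
max payoff 8 at {E}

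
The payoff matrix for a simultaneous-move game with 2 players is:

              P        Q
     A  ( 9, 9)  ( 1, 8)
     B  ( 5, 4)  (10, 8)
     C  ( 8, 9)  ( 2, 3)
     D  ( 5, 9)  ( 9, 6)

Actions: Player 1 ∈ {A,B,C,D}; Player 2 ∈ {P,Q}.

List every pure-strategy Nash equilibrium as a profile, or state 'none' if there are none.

(A,P): NE
(A,Q): not NE [P1→B gives 10>1; P2→P gives 9>8]
(B,P): not NE [P1→A gives 9>5; P2→Q gives 8>4]
(B,Q): NE
(C,P): not NE [P1→A gives 9>8]
(C,Q): not NE [P1→B gives 10>2; P2→P gives 9>3]
(D,P): not NE [P1→A gives 9>5]
(D,Q): not NE [P1→B gives 10>9; P2→P gives 9>6]

PSNE = {(A,P), (B,Q)}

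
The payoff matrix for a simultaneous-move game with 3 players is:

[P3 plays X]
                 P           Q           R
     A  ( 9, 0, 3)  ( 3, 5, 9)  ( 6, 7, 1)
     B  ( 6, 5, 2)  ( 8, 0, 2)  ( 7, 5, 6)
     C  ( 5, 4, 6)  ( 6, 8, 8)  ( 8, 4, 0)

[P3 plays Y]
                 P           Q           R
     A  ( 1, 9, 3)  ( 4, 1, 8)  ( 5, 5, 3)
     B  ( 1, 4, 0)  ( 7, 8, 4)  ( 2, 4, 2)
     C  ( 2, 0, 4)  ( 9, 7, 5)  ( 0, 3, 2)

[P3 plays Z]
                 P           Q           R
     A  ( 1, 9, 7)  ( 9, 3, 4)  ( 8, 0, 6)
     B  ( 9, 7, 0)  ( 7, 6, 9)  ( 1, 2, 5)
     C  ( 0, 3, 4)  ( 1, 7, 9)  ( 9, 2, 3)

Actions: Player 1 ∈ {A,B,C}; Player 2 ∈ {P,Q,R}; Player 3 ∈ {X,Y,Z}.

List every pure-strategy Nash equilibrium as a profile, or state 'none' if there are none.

PSNE: ∅

(A,P,X): not NE [P2→R gives 7>0; P3→Z gives 7>3]
(A,P,Y): not NE [P1→C gives 2>1; P3→Z gives 7>3]
(A,P,Z): not NE [P1→B gives 9>1]
(A,Q,X): not NE [P1→B gives 8>3; P2→R gives 7>5]
(A,Q,Y): not NE [P1→C gives 9>4; P2→P gives 9>1; P3→X gives 9>8]
(A,Q,Z): not NE [P2→P gives 9>3; P3→X gives 9>4]
(A,R,X): not NE [P1→C gives 8>6; P3→Z gives 6>1]
(A,R,Y): not NE [P2→P gives 9>5; P3→Z gives 6>3]
(A,R,Z): not NE [P1→C gives 9>8; P2→P gives 9>0]
(B,P,X): not NE [P1→A gives 9>6]
(B,P,Y): not NE [P1→C gives 2>1; P2→Q gives 8>4; P3→X gives 2>0]
(B,P,Z): not NE [P3→X gives 2>0]
(B,Q,X): not NE [P2→R gives 5>0; P3→Z gives 9>2]
(B,Q,Y): not NE [P1→C gives 9>7; P3→Z gives 9>4]
(B,Q,Z): not NE [P1→A gives 9>7; P2→P gives 7>6]
(B,R,X): not NE [P1→C gives 8>7]
(B,R,Y): not NE [P1→A gives 5>2; P2→Q gives 8>4; P3→X gives 6>2]
(B,R,Z): not NE [P1→C gives 9>1; P2→P gives 7>2; P3→X gives 6>5]
(C,P,X): not NE [P1→A gives 9>5; P2→Q gives 8>4]
(C,P,Y): not NE [P2→Q gives 7>0; P3→X gives 6>4]
(C,P,Z): not NE [P1→B gives 9>0; P2→Q gives 7>3; P3→X gives 6>4]
(C,Q,X): not NE [P1→B gives 8>6; P3→Z gives 9>8]
(C,Q,Y): not NE [P3→Z gives 9>5]
(C,Q,Z): not NE [P1→A gives 9>1]
(C,R,X): not NE [P2→Q gives 8>4; P3→Z gives 3>0]
(C,R,Y): not NE [P1→A gives 5>0; P2→Q gives 7>3; P3→Z gives 3>2]
(C,R,Z): not NE [P2→Q gives 7>2]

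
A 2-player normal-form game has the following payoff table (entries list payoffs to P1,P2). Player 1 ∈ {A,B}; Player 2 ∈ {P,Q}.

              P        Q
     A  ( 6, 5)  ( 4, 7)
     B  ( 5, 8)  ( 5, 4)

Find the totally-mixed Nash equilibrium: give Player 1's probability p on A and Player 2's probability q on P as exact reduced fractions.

P1 mixes 2/3 on A; P2 mixes 1/2 on P

P1 indiff ⇒ q·6+(1-q)·4 = q·5+(1-q)·5 ⇒ q(1) = (1-q)(1) ⇒ q = 1/2
P2 indiff ⇒ p·5+(1-p)·8 = p·7+(1-p)·4 ⇒ p(-2) = (1-p)(-4) ⇒ p = 2/3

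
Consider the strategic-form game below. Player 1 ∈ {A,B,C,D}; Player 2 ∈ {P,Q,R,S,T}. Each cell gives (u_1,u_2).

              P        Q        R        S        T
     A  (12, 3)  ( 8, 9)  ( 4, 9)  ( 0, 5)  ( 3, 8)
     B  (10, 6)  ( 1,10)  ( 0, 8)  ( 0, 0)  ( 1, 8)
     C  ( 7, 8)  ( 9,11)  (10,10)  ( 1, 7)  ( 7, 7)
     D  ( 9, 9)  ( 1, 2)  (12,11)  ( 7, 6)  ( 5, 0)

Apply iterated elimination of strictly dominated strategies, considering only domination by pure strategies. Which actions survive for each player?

Survivors P1:{C,D} P2:{Q,R}

P2 drop P (R beats it: A:9>3 B:8>6 C:10>8 D:11>9)
P1 drop A (C beats it: Q:9>8 R:10>4 S:1>0 T:7>3)
P1 drop B (C beats it: Q:9>1 R:10>0 S:1>0 T:7>1)
P2 drop S (R beats it: C:10>7 D:11>6)
P2 drop T (Q beats it: C:11>7 D:2>0)
P1→{C,D} P2→{Q,R}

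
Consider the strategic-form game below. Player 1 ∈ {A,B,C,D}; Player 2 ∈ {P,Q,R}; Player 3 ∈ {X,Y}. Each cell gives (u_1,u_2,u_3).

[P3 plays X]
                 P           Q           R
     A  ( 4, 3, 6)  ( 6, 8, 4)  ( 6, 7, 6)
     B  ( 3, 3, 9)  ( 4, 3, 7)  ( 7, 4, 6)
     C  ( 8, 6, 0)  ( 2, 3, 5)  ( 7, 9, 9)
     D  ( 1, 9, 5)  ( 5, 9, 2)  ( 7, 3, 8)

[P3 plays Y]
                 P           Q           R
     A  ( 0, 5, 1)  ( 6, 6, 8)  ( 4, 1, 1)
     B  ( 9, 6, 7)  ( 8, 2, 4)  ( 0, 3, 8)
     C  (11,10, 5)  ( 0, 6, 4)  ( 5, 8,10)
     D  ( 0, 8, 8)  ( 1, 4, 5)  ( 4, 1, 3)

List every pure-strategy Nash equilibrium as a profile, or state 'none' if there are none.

(A,P,X): not NE [P1→C gives 8>4; P2→Q gives 8>3]
(A,P,Y): not NE [P1→C gives 11>0; P2→Q gives 6>5; P3→X gives 6>1]
(A,Q,X): not NE [P3→Y gives 8>4]
(A,Q,Y): not NE [P1→B gives 8>6]
(A,R,X): not NE [P1→D gives 7>6; P2→Q gives 8>7]
(A,R,Y): not NE [P1→C gives 5>4; P2→Q gives 6>1; P3→X gives 6>1]
(B,P,X): not NE [P1→C gives 8>3; P2→R gives 4>3]
(B,P,Y): not NE [P1→C gives 11>9; P3→X gives 9>7]
(B,Q,X): not NE [P1→A gives 6>4; P2→R gives 4>3]
(B,Q,Y): not NE [P2→P gives 6>2; P3→X gives 7>4]
(B,R,X): not NE [P3→Y gives 8>6]
(B,R,Y): not NE [P1→C gives 5>0; P2→P gives 6>3]
(C,P,X): not NE [P2→R gives 9>6; P3→Y gives 5>0]
(C,P,Y): NE
(C,Q,X): not NE [P1→A gives 6>2; P2→R gives 9>3]
(C,Q,Y): not NE [P1→B gives 8>0; P2→P gives 10>6; P3→X gives 5>4]
(C,R,X): not NE [P3→Y gives 10>9]
(C,R,Y): not NE [P2→P gives 10>8]
(D,P,X): not NE [P1→C gives 8>1; P3→Y gives 8>5]
(D,P,Y): not NE [P1→C gives 11>0]
(D,Q,X): not NE [P1→A gives 6>5; P3→Y gives 5>2]
(D,Q,Y): not NE [P1→B gives 8>1; P2→P gives 8>4]
(D,R,X): not NE [P2→Q gives 9>3]
(D,R,Y): not NE [P1→C gives 5>4; P2→P gives 8>1; P3→X gives 8>3]

Nash profiles: (C,P,Y)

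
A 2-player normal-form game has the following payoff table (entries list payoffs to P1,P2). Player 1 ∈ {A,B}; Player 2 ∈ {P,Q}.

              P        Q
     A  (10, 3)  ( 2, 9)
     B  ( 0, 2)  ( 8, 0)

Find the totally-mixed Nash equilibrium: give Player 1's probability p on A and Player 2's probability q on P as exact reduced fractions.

P1 indiff ⇒ q·10+(1-q)·2 = q·0+(1-q)·8 ⇒ q(10) = (1-q)(6) ⇒ q = 3/8
P2 indiff ⇒ p·3+(1-p)·2 = p·9+(1-p)·0 ⇒ p(-6) = (1-p)(-2) ⇒ p = 1/4

P1 mixes 1/4 on A; P2 mixes 3/8 on P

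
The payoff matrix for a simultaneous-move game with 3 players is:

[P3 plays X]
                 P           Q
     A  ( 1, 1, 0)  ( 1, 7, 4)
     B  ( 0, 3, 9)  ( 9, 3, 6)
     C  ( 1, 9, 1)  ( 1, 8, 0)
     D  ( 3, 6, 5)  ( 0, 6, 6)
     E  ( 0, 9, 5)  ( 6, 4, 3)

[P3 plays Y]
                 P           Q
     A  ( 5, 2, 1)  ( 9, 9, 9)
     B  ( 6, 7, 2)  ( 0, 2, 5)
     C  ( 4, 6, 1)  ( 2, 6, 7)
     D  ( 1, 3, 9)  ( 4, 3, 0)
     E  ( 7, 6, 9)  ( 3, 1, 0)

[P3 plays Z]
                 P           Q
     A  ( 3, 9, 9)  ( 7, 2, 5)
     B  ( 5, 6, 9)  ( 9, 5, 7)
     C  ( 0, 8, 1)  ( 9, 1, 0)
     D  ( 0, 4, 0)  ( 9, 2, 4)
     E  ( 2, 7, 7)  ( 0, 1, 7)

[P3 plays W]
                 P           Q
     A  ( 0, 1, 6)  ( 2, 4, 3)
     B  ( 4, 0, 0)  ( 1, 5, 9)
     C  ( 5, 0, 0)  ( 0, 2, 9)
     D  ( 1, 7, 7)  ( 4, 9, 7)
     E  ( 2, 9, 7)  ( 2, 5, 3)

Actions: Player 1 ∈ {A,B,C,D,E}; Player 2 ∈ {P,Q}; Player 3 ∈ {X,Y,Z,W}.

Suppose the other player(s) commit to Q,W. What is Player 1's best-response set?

u_1(A vs Q,W) = 2
u_1(B vs Q,W) = 1
u_1(C vs Q,W) = 0
u_1(D vs Q,W) = 4
u_1(E vs Q,W) = 2
max payoff 4 at {D}

P1 best: {D}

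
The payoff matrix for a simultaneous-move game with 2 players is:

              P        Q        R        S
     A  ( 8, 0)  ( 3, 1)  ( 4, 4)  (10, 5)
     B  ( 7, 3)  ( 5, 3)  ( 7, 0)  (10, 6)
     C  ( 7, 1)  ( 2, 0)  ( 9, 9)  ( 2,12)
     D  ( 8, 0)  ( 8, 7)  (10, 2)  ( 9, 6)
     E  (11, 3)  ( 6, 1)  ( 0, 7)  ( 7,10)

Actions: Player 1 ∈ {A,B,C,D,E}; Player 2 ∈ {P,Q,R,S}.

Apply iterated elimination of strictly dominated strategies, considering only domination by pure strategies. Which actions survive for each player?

Remaining: P1:{A,B,D} P2:{Q,S}

P1 drop C (D beats it: P:8>7 Q:8>2 R:10>9 S:9>2)
P2 drop P (S beats it: A:5>0 B:6>3 D:6>0 E:10>3)
P1 drop E (D beats it: Q:8>6 R:10>0 S:9>7)
P2 drop R (S beats it: A:5>4 B:6>0 D:6>2)
P1→{A,B,D} P2→{Q,S}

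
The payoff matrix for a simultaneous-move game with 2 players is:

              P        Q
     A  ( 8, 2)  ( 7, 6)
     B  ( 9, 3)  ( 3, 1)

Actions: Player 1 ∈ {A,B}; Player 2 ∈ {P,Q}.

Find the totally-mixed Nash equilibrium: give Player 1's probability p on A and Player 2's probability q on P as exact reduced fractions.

P1 mixes 1/3 on A; P2 mixes 4/5 on P

P1 indiff ⇒ q·8+(1-q)·7 = q·9+(1-q)·3 ⇒ q(-1) = (1-q)(-4) ⇒ q = 4/5
P2 indiff ⇒ p·2+(1-p)·3 = p·6+(1-p)·1 ⇒ p(-4) = (1-p)(-2) ⇒ p = 1/3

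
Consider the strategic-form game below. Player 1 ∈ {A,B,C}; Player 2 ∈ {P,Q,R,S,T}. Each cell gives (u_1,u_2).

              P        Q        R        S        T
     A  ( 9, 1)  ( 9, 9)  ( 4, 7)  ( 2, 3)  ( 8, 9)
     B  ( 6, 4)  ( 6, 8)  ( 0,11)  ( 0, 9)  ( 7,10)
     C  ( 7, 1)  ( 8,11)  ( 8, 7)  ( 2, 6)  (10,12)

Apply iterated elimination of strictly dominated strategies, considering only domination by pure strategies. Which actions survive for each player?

P1 drop B (A beats it: P:9>6 Q:9>6 R:4>0 S:2>0 T:8>7)
P2 drop P (Q beats it: A:9>1 C:11>1)
P2 drop R (Q beats it: A:9>7 C:11>7)
P2 drop S (Q beats it: A:9>3 C:11>6)
P1→{A,C} P2→{Q,T}

Remaining: P1:{A,C} P2:{Q,T}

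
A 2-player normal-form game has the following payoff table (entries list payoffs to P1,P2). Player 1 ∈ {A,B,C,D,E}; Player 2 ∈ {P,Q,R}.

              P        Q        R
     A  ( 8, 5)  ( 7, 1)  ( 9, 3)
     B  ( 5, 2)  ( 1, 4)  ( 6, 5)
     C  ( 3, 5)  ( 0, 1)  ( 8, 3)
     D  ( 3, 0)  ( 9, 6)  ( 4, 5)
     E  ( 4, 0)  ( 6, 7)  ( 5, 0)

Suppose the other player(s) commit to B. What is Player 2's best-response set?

u_2(P vs B) = 2
u_2(Q vs B) = 4
u_2(R vs B) = 5
max payoff 5 at {R}

BR_2 = {R}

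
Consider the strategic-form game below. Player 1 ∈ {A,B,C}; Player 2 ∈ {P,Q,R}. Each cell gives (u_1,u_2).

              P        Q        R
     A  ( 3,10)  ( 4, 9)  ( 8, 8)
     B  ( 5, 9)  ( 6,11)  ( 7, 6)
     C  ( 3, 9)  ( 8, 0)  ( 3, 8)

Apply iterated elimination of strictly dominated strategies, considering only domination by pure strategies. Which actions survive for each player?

P2 drop R (P beats it: A:10>8 B:9>6 C:9>8)
P1 drop A (B beats it: P:5>3 Q:6>4)
P1→{B,C} P2→{P,Q}

IESDS → P1:{B,C} P2:{P,Q}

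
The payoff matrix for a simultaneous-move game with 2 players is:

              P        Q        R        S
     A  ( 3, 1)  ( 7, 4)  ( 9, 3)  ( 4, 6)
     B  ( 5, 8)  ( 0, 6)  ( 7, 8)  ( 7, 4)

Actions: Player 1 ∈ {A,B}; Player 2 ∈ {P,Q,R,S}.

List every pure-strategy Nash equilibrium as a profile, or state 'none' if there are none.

NE set: (B,P)

(A,P): not NE [P1→B gives 5>3; P2→S gives 6>1]
(A,Q): not NE [P2→S gives 6>4]
(A,R): not NE [P2→S gives 6>3]
(A,S): not NE [P1→B gives 7>4]
(B,P): NE
(B,Q): not NE [P1→A gives 7>0; P2→R gives 8>6]
(B,R): not NE [P1→A gives 9>7]
(B,S): not NE [P2→R gives 8>4]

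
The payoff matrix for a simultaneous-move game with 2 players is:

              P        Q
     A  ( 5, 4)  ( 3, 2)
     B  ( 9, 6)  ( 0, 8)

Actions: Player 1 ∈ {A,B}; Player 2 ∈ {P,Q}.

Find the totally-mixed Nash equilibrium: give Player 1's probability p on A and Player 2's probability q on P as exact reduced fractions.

P1 indiff ⇒ q·5+(1-q)·3 = q·9+(1-q)·0 ⇒ q(-4) = (1-q)(-3) ⇒ q = 3/7
P2 indiff ⇒ p·4+(1-p)·6 = p·2+(1-p)·8 ⇒ p(2) = (1-p)(2) ⇒ p = 1/2

p=1/2, q=3/7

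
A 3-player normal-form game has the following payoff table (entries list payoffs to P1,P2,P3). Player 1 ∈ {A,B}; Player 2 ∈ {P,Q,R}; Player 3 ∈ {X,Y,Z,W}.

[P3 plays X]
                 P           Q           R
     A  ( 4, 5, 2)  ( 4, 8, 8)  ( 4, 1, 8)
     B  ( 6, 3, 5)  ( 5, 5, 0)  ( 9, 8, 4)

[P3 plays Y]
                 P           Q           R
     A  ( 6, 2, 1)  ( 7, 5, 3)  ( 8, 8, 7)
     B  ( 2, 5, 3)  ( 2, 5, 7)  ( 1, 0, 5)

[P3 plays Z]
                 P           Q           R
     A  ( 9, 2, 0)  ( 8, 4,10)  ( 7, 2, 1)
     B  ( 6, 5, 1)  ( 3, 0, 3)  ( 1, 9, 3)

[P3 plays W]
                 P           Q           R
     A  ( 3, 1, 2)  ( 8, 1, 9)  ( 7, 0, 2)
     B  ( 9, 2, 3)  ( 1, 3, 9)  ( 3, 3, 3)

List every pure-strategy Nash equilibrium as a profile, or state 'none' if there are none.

PSNE = {(A,Q,Z)}

(A,P,X): not NE [P1→B gives 6>4; P2→Q gives 8>5]
(A,P,Y): not NE [P2→R gives 8>2; P3→W gives 2>1]
(A,P,Z): not NE [P2→Q gives 4>2; P3→W gives 2>0]
(A,P,W): not NE [P1→B gives 9>3]
(A,Q,X): not NE [P1→B gives 5>4; P3→Z gives 10>8]
(A,Q,Y): not NE [P2→R gives 8>5; P3→Z gives 10>3]
(A,Q,Z): NE
(A,Q,W): not NE [P3→Z gives 10>9]
(A,R,X): not NE [P1→B gives 9>4; P2→Q gives 8>1]
(A,R,Y): not NE [P3→X gives 8>7]
(A,R,Z): not NE [P2→Q gives 4>2; P3→X gives 8>1]
(A,R,W): not NE [P2→Q gives 1>0; P3→X gives 8>2]
(B,P,X): not NE [P2→R gives 8>3]
(B,P,Y): not NE [P1→A gives 6>2; P3→X gives 5>3]
(B,P,Z): not NE [P1→A gives 9>6; P2→R gives 9>5; P3→X gives 5>1]
(B,P,W): not NE [P2→R gives 3>2; P3→X gives 5>3]
(B,Q,X): not NE [P2→R gives 8>5; P3→W gives 9>0]
(B,Q,Y): not NE [P1→A gives 7>2; P3→W gives 9>7]
(B,Q,Z): not NE [P1→A gives 8>3; P2→R gives 9>0; P3→W gives 9>3]
(B,Q,W): not NE [P1→A gives 8>1]
(B,R,X): not NE [P3→Y gives 5>4]
(B,R,Y): not NE [P1→A gives 8>1; P2→Q gives 5>0]
(B,R,Z): not NE [P1→A gives 7>1; P3→Y gives 5>3]
(B,R,W): not NE [P1→A gives 7>3; P3→Y gives 5>3]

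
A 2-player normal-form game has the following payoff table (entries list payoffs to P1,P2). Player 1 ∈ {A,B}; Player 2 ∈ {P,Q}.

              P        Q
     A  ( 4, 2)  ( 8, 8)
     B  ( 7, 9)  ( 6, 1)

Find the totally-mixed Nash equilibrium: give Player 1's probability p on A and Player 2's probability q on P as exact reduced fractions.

P1 mixes 4/7 on A; P2 mixes 2/5 on P

P1 indiff ⇒ q·4+(1-q)·8 = q·7+(1-q)·6 ⇒ q(-3) = (1-q)(-2) ⇒ q = 2/5
P2 indiff ⇒ p·2+(1-p)·9 = p·8+(1-p)·1 ⇒ p(-6) = (1-p)(-8) ⇒ p = 4/7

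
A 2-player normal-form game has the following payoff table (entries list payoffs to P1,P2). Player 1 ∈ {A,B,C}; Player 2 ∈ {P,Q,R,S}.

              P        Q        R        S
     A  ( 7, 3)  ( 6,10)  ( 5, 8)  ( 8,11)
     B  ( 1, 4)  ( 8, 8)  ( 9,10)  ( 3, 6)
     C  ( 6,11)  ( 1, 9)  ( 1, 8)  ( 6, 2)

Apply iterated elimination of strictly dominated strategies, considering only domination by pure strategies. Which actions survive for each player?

P1 drop C (A beats it: P:7>6 Q:6>1 R:5>1 S:8>6)
P2 drop P (Q beats it: A:10>3 B:8>4)
P1→{A,B} P2→{Q,R,S}

Remaining: P1:{A,B} P2:{Q,R,S}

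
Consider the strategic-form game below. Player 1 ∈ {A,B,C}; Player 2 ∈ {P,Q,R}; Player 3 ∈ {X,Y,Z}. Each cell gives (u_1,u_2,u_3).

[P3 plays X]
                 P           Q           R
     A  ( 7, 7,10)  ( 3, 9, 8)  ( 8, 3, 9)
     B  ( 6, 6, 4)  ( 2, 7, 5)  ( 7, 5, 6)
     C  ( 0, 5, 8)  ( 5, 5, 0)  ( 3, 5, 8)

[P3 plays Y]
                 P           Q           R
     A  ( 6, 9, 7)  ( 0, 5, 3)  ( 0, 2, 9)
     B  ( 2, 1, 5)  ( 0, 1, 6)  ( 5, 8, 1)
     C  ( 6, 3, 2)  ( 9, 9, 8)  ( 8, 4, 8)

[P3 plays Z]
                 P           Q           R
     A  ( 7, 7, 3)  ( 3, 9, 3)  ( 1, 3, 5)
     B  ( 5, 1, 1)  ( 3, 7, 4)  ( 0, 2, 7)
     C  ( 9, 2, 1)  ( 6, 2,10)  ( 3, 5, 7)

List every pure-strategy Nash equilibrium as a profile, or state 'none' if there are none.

Equilibria: none

(A,P,X): not NE [P2→Q gives 9>7]
(A,P,Y): not NE [P3→X gives 10>7]
(A,P,Z): not NE [P1→C gives 9>7; P2→Q gives 9>7; P3→X gives 10>3]
(A,Q,X): not NE [P1→C gives 5>3]
(A,Q,Y): not NE [P1→C gives 9>0; P2→P gives 9>5; P3→X gives 8>3]
(A,Q,Z): not NE [P1→C gives 6>3; P3→X gives 8>3]
(A,R,X): not NE [P2→Q gives 9>3]
(A,R,Y): not NE [P1→C gives 8>0; P2→P gives 9>2]
(A,R,Z): not NE [P1→C gives 3>1; P2→Q gives 9>3; P3→Y gives 9>5]
(B,P,X): not NE [P1→A gives 7>6; P2→Q gives 7>6; P3→Y gives 5>4]
(B,P,Y): not NE [P1→C gives 6>2; P2→R gives 8>1]
(B,P,Z): not NE [P1→C gives 9>5; P2→Q gives 7>1; P3→Y gives 5>1]
(B,Q,X): not NE [P1→C gives 5>2; P3→Y gives 6>5]
(B,Q,Y): not NE [P1→C gives 9>0; P2→R gives 8>1]
(B,Q,Z): not NE [P1→C gives 6>3; P3→Y gives 6>4]
(B,R,X): not NE [P1→A gives 8>7; P2→Q gives 7>5; P3→Z gives 7>6]
(B,R,Y): not NE [P1→C gives 8>5; P3→Z gives 7>1]
(B,R,Z): not NE [P1→C gives 3>0; P2→Q gives 7>2]
(C,P,X): not NE [P1→A gives 7>0]
(C,P,Y): not NE [P2→Q gives 9>3; P3→X gives 8>2]
(C,P,Z): not NE [P2→R gives 5>2; P3→X gives 8>1]
(C,Q,X): not NE [P3→Z gives 10>0]
(C,Q,Y): not NE [P3→Z gives 10>8]
(C,Q,Z): not NE [P2→R gives 5>2]
(C,R,X): not NE [P1→A gives 8>3]
(C,R,Y): not NE [P2→Q gives 9>4]
(C,R,Z): not NE [P3→Y gives 8>7]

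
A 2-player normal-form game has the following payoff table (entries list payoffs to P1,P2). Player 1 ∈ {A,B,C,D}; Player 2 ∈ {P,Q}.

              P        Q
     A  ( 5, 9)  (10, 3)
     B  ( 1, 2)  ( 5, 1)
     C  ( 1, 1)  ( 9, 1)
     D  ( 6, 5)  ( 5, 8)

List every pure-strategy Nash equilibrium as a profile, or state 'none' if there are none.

Equilibria: none

(A,P): not NE [P1→D gives 6>5]
(A,Q): not NE [P2→P gives 9>3]
(B,P): not NE [P1→D gives 6>1]
(B,Q): not NE [P1→A gives 10>5; P2→P gives 2>1]
(C,P): not NE [P1→D gives 6>1]
(C,Q): not NE [P1→A gives 10>9]
(D,P): not NE [P2→Q gives 8>5]
(D,Q): not NE [P1→A gives 10>5]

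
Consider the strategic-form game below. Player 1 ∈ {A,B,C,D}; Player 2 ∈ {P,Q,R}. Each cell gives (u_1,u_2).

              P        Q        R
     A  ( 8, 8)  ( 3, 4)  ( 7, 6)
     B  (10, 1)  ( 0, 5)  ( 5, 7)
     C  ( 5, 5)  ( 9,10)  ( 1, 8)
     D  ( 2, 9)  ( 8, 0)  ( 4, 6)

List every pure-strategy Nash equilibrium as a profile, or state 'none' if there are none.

NE set: (C,Q)

(A,P): not NE [P1→B gives 10>8]
(A,Q): not NE [P1→C gives 9>3; P2→P gives 8>4]
(A,R): not NE [P2→P gives 8>6]
(B,P): not NE [P2→R gives 7>1]
(B,Q): not NE [P1→C gives 9>0; P2→R gives 7>5]
(B,R): not NE [P1→A gives 7>5]
(C,P): not NE [P1→B gives 10>5; P2→Q gives 10>5]
(C,Q): NE
(C,R): not NE [P1→A gives 7>1; P2→Q gives 10>8]
(D,P): not NE [P1→B gives 10>2]
(D,Q): not NE [P1→C gives 9>8; P2→P gives 9>0]
(D,R): not NE [P1→A gives 7>4; P2→P gives 9>6]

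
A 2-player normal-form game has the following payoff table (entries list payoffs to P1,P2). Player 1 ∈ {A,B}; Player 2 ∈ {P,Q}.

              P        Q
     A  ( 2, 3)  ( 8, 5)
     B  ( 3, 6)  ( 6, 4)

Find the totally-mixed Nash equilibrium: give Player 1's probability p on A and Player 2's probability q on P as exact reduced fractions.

P1 indiff ⇒ q·2+(1-q)·8 = q·3+(1-q)·6 ⇒ q(-1) = (1-q)(-2) ⇒ q = 2/3
P2 indiff ⇒ p·3+(1-p)·6 = p·5+(1-p)·4 ⇒ p(-2) = (1-p)(-2) ⇒ p = 1/2

P1 mixes 1/2 on A; P2 mixes 2/3 on P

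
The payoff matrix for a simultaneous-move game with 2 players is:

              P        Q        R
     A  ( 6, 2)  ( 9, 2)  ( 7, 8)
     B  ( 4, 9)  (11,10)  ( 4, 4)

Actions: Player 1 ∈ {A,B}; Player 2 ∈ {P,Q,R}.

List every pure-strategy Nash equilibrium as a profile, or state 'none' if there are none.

Nash profiles: (A,R), (B,Q)

(A,P): not NE [P2→R gives 8>2]
(A,Q): not NE [P1→B gives 11>9; P2→R gives 8>2]
(A,R): NE
(B,P): not NE [P1→A gives 6>4; P2→Q gives 10>9]
(B,Q): NE
(B,R): not NE [P1→A gives 7>4; P2→Q gives 10>4]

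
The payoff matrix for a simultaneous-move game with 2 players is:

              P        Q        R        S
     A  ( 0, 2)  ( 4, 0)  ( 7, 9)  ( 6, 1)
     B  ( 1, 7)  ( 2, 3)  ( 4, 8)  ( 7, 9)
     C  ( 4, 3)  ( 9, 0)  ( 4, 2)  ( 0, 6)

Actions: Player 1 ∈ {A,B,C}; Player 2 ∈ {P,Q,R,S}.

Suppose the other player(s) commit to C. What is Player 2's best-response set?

BR_2 = {S}

u_2(P vs C) = 3
u_2(Q vs C) = 0
u_2(R vs C) = 2
u_2(S vs C) = 6
max payoff 6 at {S}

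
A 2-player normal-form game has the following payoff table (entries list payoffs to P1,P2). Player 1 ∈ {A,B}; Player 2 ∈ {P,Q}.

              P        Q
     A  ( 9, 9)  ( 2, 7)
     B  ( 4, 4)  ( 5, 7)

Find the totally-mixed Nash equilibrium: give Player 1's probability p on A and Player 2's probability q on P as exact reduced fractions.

P1 indiff ⇒ q·9+(1-q)·2 = q·4+(1-q)·5 ⇒ q(5) = (1-q)(3) ⇒ q = 3/8
P2 indiff ⇒ p·9+(1-p)·4 = p·7+(1-p)·7 ⇒ p(2) = (1-p)(3) ⇒ p = 3/5

P1 mixes 3/5 on A; P2 mixes 3/8 on P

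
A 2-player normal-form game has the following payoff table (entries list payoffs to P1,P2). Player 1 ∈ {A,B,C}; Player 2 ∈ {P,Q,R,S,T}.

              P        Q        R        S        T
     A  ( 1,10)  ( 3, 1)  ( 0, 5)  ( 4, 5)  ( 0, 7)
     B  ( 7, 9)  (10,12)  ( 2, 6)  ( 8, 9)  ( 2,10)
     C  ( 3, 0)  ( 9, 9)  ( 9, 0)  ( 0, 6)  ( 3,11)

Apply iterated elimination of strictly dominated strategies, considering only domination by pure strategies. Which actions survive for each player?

Remaining: P1:{B,C} P2:{Q,T}

P1 drop A (B beats it: P:7>1 Q:10>3 R:2>0 S:8>4 T:2>0)
P2 drop P (Q beats it: B:12>9 C:9>0)
P2 drop R (Q beats it: B:12>6 C:9>0)
P2 drop S (Q beats it: B:12>9 C:9>6)
P1→{B,C} P2→{Q,T}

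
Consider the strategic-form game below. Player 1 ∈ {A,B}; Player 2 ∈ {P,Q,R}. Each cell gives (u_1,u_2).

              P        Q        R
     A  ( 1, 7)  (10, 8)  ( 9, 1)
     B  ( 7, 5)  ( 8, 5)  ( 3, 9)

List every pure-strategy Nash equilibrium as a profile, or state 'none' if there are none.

(A,P): not NE [P1→B gives 7>1; P2→Q gives 8>7]
(A,Q): NE
(A,R): not NE [P2→Q gives 8>1]
(B,P): not NE [P2→R gives 9>5]
(B,Q): not NE [P1→A gives 10>8; P2→R gives 9>5]
(B,R): not NE [P1→A gives 9>3]

PSNE = {(A,Q)}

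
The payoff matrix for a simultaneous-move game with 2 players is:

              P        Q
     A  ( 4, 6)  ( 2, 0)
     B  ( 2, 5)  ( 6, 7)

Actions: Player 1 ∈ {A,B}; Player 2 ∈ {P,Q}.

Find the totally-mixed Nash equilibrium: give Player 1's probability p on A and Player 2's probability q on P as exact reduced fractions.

(p,q) = (1/4, 2/3)

P1 indiff ⇒ q·4+(1-q)·2 = q·2+(1-q)·6 ⇒ q(2) = (1-q)(4) ⇒ q = 2/3
P2 indiff ⇒ p·6+(1-p)·5 = p·0+(1-p)·7 ⇒ p(6) = (1-p)(2) ⇒ p = 1/4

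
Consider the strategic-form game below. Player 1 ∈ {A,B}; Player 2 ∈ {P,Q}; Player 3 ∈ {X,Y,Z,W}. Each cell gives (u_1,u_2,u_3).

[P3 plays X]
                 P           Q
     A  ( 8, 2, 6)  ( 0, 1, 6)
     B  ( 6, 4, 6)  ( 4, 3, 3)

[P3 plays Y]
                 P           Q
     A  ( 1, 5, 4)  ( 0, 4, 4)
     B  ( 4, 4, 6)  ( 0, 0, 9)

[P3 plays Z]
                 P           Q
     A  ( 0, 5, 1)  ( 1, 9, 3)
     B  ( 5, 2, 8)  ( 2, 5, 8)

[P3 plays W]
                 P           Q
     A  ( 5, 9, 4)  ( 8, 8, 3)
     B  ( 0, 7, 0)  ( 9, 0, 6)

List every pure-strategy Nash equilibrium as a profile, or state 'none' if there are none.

PSNE = {(A,P,X)}

(A,P,X): NE
(A,P,Y): not NE [P1→B gives 4>1; P3→X gives 6>4]
(A,P,Z): not NE [P1→B gives 5>0; P2→Q gives 9>5; P3→X gives 6>1]
(A,P,W): not NE [P3→X gives 6>4]
(A,Q,X): not NE [P1→B gives 4>0; P2→P gives 2>1]
(A,Q,Y): not NE [P2→P gives 5>4; P3→X gives 6>4]
(A,Q,Z): not NE [P1→B gives 2>1; P3→X gives 6>3]
(A,Q,W): not NE [P1→B gives 9>8; P2→P gives 9>8; P3→X gives 6>3]
(B,P,X): not NE [P1→A gives 8>6; P3→Z gives 8>6]
(B,P,Y): not NE [P3→Z gives 8>6]
(B,P,Z): not NE [P2→Q gives 5>2]
(B,P,W): not NE [P1→A gives 5>0; P3→Z gives 8>0]
(B,Q,X): not NE [P2→P gives 4>3; P3→Y gives 9>3]
(B,Q,Y): not NE [P2→P gives 4>0]
(B,Q,Z): not NE [P3→Y gives 9>8]
(B,Q,W): not NE [P2→P gives 7>0; P3→Y gives 9>6]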